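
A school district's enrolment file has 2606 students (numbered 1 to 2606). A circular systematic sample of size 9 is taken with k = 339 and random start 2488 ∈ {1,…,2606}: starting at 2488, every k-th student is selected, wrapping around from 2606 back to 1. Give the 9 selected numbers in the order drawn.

Selection 1: 2488
Selection 2: 2488 + 339 = 2827 → 2827 − 2606 = 221
Selection 3: 221 + 339 = 560
Selection 4: 560 + 339 = 899
Selection 5: 899 + 339 = 1238
Selection 6: 1238 + 339 = 1577
Selection 7: 1577 + 339 = 1916
Selection 8: 1916 + 339 = 2255
Selection 9: 2255 + 339 = 2594

2488, 221, 560, 899, 1238, 1577, 1916, 2255, 2594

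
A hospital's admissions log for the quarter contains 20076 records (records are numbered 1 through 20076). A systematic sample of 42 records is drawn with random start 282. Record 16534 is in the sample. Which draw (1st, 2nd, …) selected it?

k = 20076/42 = 478
position = (16534 − 282)/478 + 1 = 16252/478 + 1 = 34 + 1 = 35

35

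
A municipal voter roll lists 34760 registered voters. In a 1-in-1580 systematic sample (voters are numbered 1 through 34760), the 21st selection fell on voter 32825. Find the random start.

1225

k = 1580
r = 32825 − (21−1)×1580 = 32825 − 31600 = 1225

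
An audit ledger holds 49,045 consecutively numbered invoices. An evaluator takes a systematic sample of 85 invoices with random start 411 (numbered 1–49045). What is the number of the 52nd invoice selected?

k = 49045/85 = 577
52nd selection = r + (52−1)·k = 411 + 51×577 = 411 + 29427 = 29838

29838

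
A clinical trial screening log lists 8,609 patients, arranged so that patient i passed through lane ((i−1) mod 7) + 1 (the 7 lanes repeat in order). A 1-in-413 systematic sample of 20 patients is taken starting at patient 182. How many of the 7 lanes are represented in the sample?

1

Consecutive selections differ by k = 413, so their lane numbers differ by 413 mod 7 = 0.
gcd(413, 7) = 7, so the sample visits 7/7 = 1 distinct residues mod 7.
Start 182 is lane 7; the lanes hit are 7.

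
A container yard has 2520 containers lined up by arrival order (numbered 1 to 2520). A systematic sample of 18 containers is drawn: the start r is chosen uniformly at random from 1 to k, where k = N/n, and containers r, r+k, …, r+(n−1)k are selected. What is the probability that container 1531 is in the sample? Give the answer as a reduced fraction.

k = 2520/18 = 140.
Container 1531 is selected iff r ≡ 1531 (mod 140); exactly one such r in {1,…,140}.
Inclusion probability = 1/140.

1/140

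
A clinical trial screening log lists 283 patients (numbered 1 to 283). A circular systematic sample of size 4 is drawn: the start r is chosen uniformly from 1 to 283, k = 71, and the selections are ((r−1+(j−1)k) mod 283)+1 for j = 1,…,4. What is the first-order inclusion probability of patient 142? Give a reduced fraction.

For each position j, as r ranges over 1…283 the j-th selection hits every patient exactly once, so patient 142 is selected for exactly 4 of the 283 starts.
Inclusion probability = 4/283.

4/283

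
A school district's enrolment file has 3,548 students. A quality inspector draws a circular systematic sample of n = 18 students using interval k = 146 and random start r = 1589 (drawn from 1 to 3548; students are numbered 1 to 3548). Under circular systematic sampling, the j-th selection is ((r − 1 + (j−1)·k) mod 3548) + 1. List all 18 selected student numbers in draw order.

1589, 1735, 1881, 2027, 2173, 2319, 2465, 2611, 2757, 2903, 3049, 3195, 3341, 3487, 85, 231, 377, 523

Selection 1: 1589
Selection 2: 1589 + 146 = 1735
Selection 3: 1735 + 146 = 1881
Selection 4: 1881 + 146 = 2027
Selection 5: 2027 + 146 = 2173
Selection 6: 2173 + 146 = 2319
Selection 7: 2319 + 146 = 2465
Selection 8: 2465 + 146 = 2611
Selection 9: 2611 + 146 = 2757
Selection 10: 2757 + 146 = 2903
Selection 11: 2903 + 146 = 3049
Selection 12: 3049 + 146 = 3195
Selection 13: 3195 + 146 = 3341
Selection 14: 3341 + 146 = 3487
Selection 15: 3487 + 146 = 3633 → 3633 − 3548 = 85
Selection 16: 85 + 146 = 231
Selection 17: 231 + 146 = 377
Selection 18: 377 + 146 = 523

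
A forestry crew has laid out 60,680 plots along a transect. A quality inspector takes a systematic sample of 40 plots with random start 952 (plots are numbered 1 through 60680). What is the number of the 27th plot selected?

k = 60680/40 = 1517
27th selection = r + (27−1)·k = 952 + 26×1517 = 952 + 39442 = 40394

40394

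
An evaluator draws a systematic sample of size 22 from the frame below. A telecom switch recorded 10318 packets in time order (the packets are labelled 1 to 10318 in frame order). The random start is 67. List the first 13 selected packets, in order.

67, 536, 1005, 1474, 1943, 2412, 2881, 3350, 3819, 4288, 4757, 5226, 5695

k = N/n = 10318/22 = 469
packet 1: 67
packet 2: 67 + 469 = 536
packet 3: 536 + 469 = 1005
packet 4: 1005 + 469 = 1474
packet 5: 1474 + 469 = 1943
packet 6: 1943 + 469 = 2412
packet 7: 2412 + 469 = 2881
packet 8: 2881 + 469 = 3350
packet 9: 3350 + 469 = 3819
packet 10: 3819 + 469 = 4288
packet 11: 4288 + 469 = 4757
packet 12: 4757 + 469 = 5226
packet 13: 5226 + 469 = 5695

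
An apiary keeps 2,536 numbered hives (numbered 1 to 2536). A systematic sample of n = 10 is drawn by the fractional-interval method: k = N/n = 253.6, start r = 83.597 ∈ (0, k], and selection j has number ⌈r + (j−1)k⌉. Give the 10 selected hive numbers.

j=1: r + 0k = 83.597 → ⌈·⌉ = 84
j=2: r + 1k = 337.197 → ⌈·⌉ = 338
j=3: r + 2k = 590.797 → ⌈·⌉ = 591
j=4: r + 3k = 844.397 → ⌈·⌉ = 845
j=5: r + 4k = 1097.997 → ⌈·⌉ = 1098
j=6: r + 5k = 1351.597 → ⌈·⌉ = 1352
j=7: r + 6k = 1605.197 → ⌈·⌉ = 1606
j=8: r + 7k = 1858.797 → ⌈·⌉ = 1859
j=9: r + 8k = 2112.397 → ⌈·⌉ = 2113
j=10: r + 9k = 2365.997 → ⌈·⌉ = 2366

84, 338, 591, 845, 1098, 1352, 1606, 1859, 2113, 2366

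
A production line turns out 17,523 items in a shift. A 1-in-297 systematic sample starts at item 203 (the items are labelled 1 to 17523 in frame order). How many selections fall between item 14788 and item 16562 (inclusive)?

k = 297
First selection ≥ 14788: 203 + ⌈(14788−203)/297⌉·297 = 203 + 50×297 = 15053
Last selection ≤ 16562: 203 + ⌊(16562−203)/297⌋·297 = 203 + 55×297 = 16538
Count = 55 − 50 + 1 = 6

6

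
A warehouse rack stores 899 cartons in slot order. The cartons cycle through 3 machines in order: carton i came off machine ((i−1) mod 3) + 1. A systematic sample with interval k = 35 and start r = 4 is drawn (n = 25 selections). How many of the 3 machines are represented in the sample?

Consecutive selections differ by k = 35, so their machine numbers differ by 35 mod 3 = 2.
gcd(35, 3) = 1, so the sample visits 3/1 = 3 distinct residues mod 3.
Start 4 is machine 1; the machines hit are 1, 2, 3.

3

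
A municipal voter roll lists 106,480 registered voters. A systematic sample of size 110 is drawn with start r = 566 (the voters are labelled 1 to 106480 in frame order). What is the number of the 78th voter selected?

75102

k = 106480/110 = 968
78th selection = r + (78−1)·k = 566 + 77×968 = 566 + 74536 = 75102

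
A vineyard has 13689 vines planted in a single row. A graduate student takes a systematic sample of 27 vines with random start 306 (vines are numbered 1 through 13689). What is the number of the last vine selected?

k = 13689/27 = 507
27th selection = r + (27−1)·k = 306 + 26×507 = 306 + 13182 = 13488

13488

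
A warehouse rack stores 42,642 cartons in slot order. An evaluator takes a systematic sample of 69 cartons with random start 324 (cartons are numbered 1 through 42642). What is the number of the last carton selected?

k = 42642/69 = 618
69th selection = r + (69−1)·k = 324 + 68×618 = 324 + 42024 = 42348

42348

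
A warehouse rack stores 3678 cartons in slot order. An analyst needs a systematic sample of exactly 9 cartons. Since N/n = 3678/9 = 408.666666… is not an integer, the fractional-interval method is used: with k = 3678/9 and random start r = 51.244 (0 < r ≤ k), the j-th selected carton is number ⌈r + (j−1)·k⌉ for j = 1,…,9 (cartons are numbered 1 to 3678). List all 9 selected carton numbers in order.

j=1: r + 0k = 51.244 → ⌈·⌉ = 52
j=2: r + 1k = 459.910666… → ⌈·⌉ = 460
j=3: r + 2k = 868.577333… → ⌈·⌉ = 869
j=4: r + 3k = 1277.244 → ⌈·⌉ = 1278
j=5: r + 4k = 1685.910666… → ⌈·⌉ = 1686
j=6: r + 5k = 2094.577333… → ⌈·⌉ = 2095
j=7: r + 6k = 2503.244 → ⌈·⌉ = 2504
j=8: r + 7k = 2911.910666… → ⌈·⌉ = 2912
j=9: r + 8k = 3320.577333… → ⌈·⌉ = 3321

52, 460, 869, 1278, 1686, 2095, 2504, 2912, 3321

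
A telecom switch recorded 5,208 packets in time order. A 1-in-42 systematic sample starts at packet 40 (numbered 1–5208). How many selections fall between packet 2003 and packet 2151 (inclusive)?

4

k = 42
First selection ≥ 2003: 40 + ⌈(2003−40)/42⌉·42 = 40 + 47×42 = 2014
Last selection ≤ 2151: 40 + ⌊(2151−40)/42⌋·42 = 40 + 50×42 = 2140
Count = 50 − 47 + 1 = 4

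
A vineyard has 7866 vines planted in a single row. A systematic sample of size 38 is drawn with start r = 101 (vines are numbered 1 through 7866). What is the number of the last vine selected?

k = 7866/38 = 207
38th selection = r + (38−1)·k = 101 + 37×207 = 101 + 7659 = 7760

7760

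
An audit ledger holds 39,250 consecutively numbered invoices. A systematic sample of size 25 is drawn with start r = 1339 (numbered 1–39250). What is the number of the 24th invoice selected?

37449

k = 39250/25 = 1570
24th selection = r + (24−1)·k = 1339 + 23×1570 = 1339 + 36110 = 37449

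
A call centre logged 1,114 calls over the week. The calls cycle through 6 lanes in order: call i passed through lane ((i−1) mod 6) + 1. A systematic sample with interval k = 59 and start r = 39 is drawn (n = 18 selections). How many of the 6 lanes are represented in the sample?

6

Consecutive selections differ by k = 59, so their lane numbers differ by 59 mod 6 = 5.
gcd(59, 6) = 1, so the sample visits 6/1 = 6 distinct residues mod 6.
Start 39 is lane 3; the lanes hit are 1, 2, 3, 4, 5, 6.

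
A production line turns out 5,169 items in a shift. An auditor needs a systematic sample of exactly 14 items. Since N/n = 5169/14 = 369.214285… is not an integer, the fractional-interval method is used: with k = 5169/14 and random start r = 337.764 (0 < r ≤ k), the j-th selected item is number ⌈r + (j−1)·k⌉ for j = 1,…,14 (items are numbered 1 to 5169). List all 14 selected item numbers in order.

338, 707, 1077, 1446, 1815, 2184, 2554, 2923, 3292, 3661, 4030, 4400, 4769, 5138

j=1: r + 0k = 337.764 → ⌈·⌉ = 338
j=2: r + 1k = 706.978285… → ⌈·⌉ = 707
j=3: r + 2k = 1076.192571… → ⌈·⌉ = 1077
j=4: r + 3k = 1445.406857… → ⌈·⌉ = 1446
j=5: r + 4k = 1814.621142… → ⌈·⌉ = 1815
j=6: r + 5k = 2183.835428… → ⌈·⌉ = 2184
j=7: r + 6k = 2553.049714… → ⌈·⌉ = 2554
j=8: r + 7k = 2922.264 → ⌈·⌉ = 2923
j=9: r + 8k = 3291.478285… → ⌈·⌉ = 3292
j=10: r + 9k = 3660.692571… → ⌈·⌉ = 3661
j=11: r + 10k = 4029.906857… → ⌈·⌉ = 4030
j=12: r + 11k = 4399.121142… → ⌈·⌉ = 4400
j=13: r + 12k = 4768.335428… → ⌈·⌉ = 4769
j=14: r + 13k = 5137.549714… → ⌈·⌉ = 5138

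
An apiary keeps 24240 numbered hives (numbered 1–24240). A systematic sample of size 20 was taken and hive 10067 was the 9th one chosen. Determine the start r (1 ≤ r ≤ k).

371

k = 24240/20 = 1212
r = 10067 − (9−1)×1212 = 10067 − 9696 = 371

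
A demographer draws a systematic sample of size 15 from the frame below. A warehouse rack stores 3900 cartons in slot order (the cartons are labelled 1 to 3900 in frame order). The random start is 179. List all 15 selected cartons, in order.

179, 439, 699, 959, 1219, 1479, 1739, 1999, 2259, 2519, 2779, 3039, 3299, 3559, 3819

k = N/n = 3900/15 = 260
carton 1: 179
carton 2: 179 + 260 = 439
carton 3: 439 + 260 = 699
carton 4: 699 + 260 = 959
carton 5: 959 + 260 = 1219
carton 6: 1219 + 260 = 1479
carton 7: 1479 + 260 = 1739
carton 8: 1739 + 260 = 1999
carton 9: 1999 + 260 = 2259
carton 10: 2259 + 260 = 2519
carton 11: 2519 + 260 = 2779
carton 12: 2779 + 260 = 3039
carton 13: 3039 + 260 = 3299
carton 14: 3299 + 260 = 3559
carton 15: 3559 + 260 = 3819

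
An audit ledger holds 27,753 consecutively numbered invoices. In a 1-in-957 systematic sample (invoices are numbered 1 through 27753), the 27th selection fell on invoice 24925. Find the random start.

43

k = 957
r = 24925 − (27−1)×957 = 24925 − 24882 = 43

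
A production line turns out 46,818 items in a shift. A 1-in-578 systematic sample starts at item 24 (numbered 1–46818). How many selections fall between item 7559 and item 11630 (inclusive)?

k = 578
First selection ≥ 7559: 24 + ⌈(7559−24)/578⌉·578 = 24 + 14×578 = 8116
Last selection ≤ 11630: 24 + ⌊(11630−24)/578⌋·578 = 24 + 20×578 = 11584
Count = 20 − 14 + 1 = 7

7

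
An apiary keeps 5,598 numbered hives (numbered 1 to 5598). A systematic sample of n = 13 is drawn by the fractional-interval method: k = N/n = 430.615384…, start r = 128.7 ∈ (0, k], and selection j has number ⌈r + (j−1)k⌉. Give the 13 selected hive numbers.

129, 560, 990, 1421, 1852, 2282, 2713, 3144, 3574, 4005, 4435, 4866, 5297

j=1: r + 0k = 128.7 → ⌈·⌉ = 129
j=2: r + 1k = 559.315384… → ⌈·⌉ = 560
j=3: r + 2k = 989.930769… → ⌈·⌉ = 990
j=4: r + 3k = 1420.546153… → ⌈·⌉ = 1421
j=5: r + 4k = 1851.161538… → ⌈·⌉ = 1852
j=6: r + 5k = 2281.776923… → ⌈·⌉ = 2282
j=7: r + 6k = 2712.392307… → ⌈·⌉ = 2713
j=8: r + 7k = 3143.007692… → ⌈·⌉ = 3144
j=9: r + 8k = 3573.623076… → ⌈·⌉ = 3574
j=10: r + 9k = 4004.238461… → ⌈·⌉ = 4005
j=11: r + 10k = 4434.853846… → ⌈·⌉ = 4435
j=12: r + 11k = 4865.469230… → ⌈·⌉ = 4866
j=13: r + 12k = 5296.084615… → ⌈·⌉ = 5297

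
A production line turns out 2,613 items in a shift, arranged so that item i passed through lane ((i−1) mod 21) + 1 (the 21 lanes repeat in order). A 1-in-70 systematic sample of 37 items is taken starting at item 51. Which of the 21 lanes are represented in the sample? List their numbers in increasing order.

Consecutive selections differ by k = 70, so their lane numbers differ by 70 mod 21 = 7.
gcd(70, 21) = 7, so the sample visits 21/7 = 3 distinct residues mod 21.
Start 51 is lane 9; the lanes hit are 2, 9, 16.

2, 9, 16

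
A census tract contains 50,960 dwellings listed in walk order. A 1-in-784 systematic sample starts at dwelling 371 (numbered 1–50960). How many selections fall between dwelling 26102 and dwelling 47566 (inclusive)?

28

k = 784
First selection ≥ 26102: 371 + ⌈(26102−371)/784⌉·784 = 371 + 33×784 = 26243
Last selection ≤ 47566: 371 + ⌊(47566−371)/784⌋·784 = 371 + 60×784 = 47411
Count = 60 − 33 + 1 = 28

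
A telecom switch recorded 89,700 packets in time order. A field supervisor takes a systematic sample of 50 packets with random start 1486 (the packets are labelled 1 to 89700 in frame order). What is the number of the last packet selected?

89392

k = 89700/50 = 1794
50th selection = r + (50−1)·k = 1486 + 49×1794 = 1486 + 87906 = 89392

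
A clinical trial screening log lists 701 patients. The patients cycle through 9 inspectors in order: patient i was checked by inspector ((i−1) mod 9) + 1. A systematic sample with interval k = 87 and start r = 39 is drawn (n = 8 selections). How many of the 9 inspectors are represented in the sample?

3

Consecutive selections differ by k = 87, so their inspector numbers differ by 87 mod 9 = 6.
gcd(87, 9) = 3, so the sample visits 9/3 = 3 distinct residues mod 9.
Start 39 is inspector 3; the inspectors hit are 3, 6, 9.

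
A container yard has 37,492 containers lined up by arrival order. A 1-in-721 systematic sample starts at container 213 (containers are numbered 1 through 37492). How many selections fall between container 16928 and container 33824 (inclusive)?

k = 721
First selection ≥ 16928: 213 + ⌈(16928−213)/721⌉·721 = 213 + 24×721 = 17517
Last selection ≤ 33824: 213 + ⌊(33824−213)/721⌋·721 = 213 + 46×721 = 33379
Count = 46 − 24 + 1 = 23

23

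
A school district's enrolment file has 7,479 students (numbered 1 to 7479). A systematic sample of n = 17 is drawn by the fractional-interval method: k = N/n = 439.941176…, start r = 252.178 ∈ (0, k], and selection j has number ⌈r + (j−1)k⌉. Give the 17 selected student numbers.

j=1: r + 0k = 252.178 → ⌈·⌉ = 253
j=2: r + 1k = 692.119176… → ⌈·⌉ = 693
j=3: r + 2k = 1132.060352… → ⌈·⌉ = 1133
j=4: r + 3k = 1572.001529… → ⌈·⌉ = 1573
j=5: r + 4k = 2011.942705… → ⌈·⌉ = 2012
j=6: r + 5k = 2451.883882… → ⌈·⌉ = 2452
j=7: r + 6k = 2891.825058… → ⌈·⌉ = 2892
j=8: r + 7k = 3331.766235… → ⌈·⌉ = 3332
j=9: r + 8k = 3771.707411… → ⌈·⌉ = 3772
j=10: r + 9k = 4211.648588… → ⌈·⌉ = 4212
j=11: r + 10k = 4651.589764… → ⌈·⌉ = 4652
j=12: r + 11k = 5091.530941… → ⌈·⌉ = 5092
j=13: r + 12k = 5531.472117… → ⌈·⌉ = 5532
j=14: r + 13k = 5971.413294… → ⌈·⌉ = 5972
j=15: r + 14k = 6411.354470… → ⌈·⌉ = 6412
j=16: r + 15k = 6851.295647… → ⌈·⌉ = 6852
j=17: r + 16k = 7291.236823… → ⌈·⌉ = 7292

253, 693, 1133, 1573, 2012, 2452, 2892, 3332, 3772, 4212, 4652, 5092, 5532, 5972, 6412, 6852, 7292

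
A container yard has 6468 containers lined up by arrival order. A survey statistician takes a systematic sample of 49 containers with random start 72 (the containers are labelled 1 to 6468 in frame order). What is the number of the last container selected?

k = 6468/49 = 132
49th selection = r + (49−1)·k = 72 + 48×132 = 72 + 6336 = 6408

6408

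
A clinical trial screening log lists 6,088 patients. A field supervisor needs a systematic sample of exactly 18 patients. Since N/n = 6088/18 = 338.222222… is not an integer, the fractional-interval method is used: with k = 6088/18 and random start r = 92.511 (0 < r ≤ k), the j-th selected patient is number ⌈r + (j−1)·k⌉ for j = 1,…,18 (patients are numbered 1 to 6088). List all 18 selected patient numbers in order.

93, 431, 769, 1108, 1446, 1784, 2122, 2461, 2799, 3137, 3475, 3813, 4152, 4490, 4828, 5166, 5505, 5843

j=1: r + 0k = 92.511 → ⌈·⌉ = 93
j=2: r + 1k = 430.733222… → ⌈·⌉ = 431
j=3: r + 2k = 768.955444… → ⌈·⌉ = 769
j=4: r + 3k = 1107.177666… → ⌈·⌉ = 1108
j=5: r + 4k = 1445.399888… → ⌈·⌉ = 1446
j=6: r + 5k = 1783.622111… → ⌈·⌉ = 1784
j=7: r + 6k = 2121.844333… → ⌈·⌉ = 2122
j=8: r + 7k = 2460.066555… → ⌈·⌉ = 2461
j=9: r + 8k = 2798.288777… → ⌈·⌉ = 2799
j=10: r + 9k = 3136.511 → ⌈·⌉ = 3137
j=11: r + 10k = 3474.733222… → ⌈·⌉ = 3475
j=12: r + 11k = 3812.955444… → ⌈·⌉ = 3813
j=13: r + 12k = 4151.177666… → ⌈·⌉ = 4152
j=14: r + 13k = 4489.399888… → ⌈·⌉ = 4490
j=15: r + 14k = 4827.622111… → ⌈·⌉ = 4828
j=16: r + 15k = 5165.844333… → ⌈·⌉ = 5166
j=17: r + 16k = 5504.066555… → ⌈·⌉ = 5505
j=18: r + 17k = 5842.288777… → ⌈·⌉ = 5843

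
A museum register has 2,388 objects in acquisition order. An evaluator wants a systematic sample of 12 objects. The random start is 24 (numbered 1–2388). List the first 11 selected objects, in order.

k = N/n = 2388/12 = 199
object 1: 24
object 2: 24 + 199 = 223
object 3: 223 + 199 = 422
object 4: 422 + 199 = 621
object 5: 621 + 199 = 820
object 6: 820 + 199 = 1019
object 7: 1019 + 199 = 1218
object 8: 1218 + 199 = 1417
object 9: 1417 + 199 = 1616
object 10: 1616 + 199 = 1815
object 11: 1815 + 199 = 2014

24, 223, 422, 621, 820, 1019, 1218, 1417, 1616, 1815, 2014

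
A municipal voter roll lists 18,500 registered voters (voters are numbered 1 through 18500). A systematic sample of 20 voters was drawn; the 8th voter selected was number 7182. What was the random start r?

707

k = 18500/20 = 925
r = 7182 − (8−1)×925 = 7182 − 6475 = 707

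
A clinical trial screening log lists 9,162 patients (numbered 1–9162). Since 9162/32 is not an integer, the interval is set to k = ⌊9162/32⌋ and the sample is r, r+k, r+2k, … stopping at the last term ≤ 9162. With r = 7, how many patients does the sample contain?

k = ⌊9162/32⌋ = 286
Achieved size = ⌊(9162 − 7)/286⌋ + 1 = ⌊9155/286⌋ + 1 = 32 + 1 = 33
(last selection: 7 + 32×286 = 9159 ≤ 9162; next would be 9445 > 9162)

33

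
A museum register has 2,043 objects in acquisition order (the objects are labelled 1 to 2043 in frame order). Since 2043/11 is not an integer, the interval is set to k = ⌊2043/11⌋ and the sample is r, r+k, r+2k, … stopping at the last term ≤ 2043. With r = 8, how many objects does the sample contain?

k = ⌊2043/11⌋ = 185
Achieved size = ⌊(2043 − 8)/185⌋ + 1 = ⌊2035/185⌋ + 1 = 11 + 1 = 12
(last selection: 8 + 11×185 = 2043 ≤ 2043; next would be 2228 > 2043)

12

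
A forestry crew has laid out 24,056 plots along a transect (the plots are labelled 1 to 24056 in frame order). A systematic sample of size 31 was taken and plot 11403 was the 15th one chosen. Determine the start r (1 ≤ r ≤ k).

539

k = 24056/31 = 776
r = 11403 − (15−1)×776 = 11403 − 10864 = 539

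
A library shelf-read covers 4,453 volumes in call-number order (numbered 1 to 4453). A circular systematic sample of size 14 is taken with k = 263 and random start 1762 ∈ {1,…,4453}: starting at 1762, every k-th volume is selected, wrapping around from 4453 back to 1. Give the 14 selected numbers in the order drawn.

Selection 1: 1762
Selection 2: 1762 + 263 = 2025
Selection 3: 2025 + 263 = 2288
Selection 4: 2288 + 263 = 2551
Selection 5: 2551 + 263 = 2814
Selection 6: 2814 + 263 = 3077
Selection 7: 3077 + 263 = 3340
Selection 8: 3340 + 263 = 3603
Selection 9: 3603 + 263 = 3866
Selection 10: 3866 + 263 = 4129
Selection 11: 4129 + 263 = 4392
Selection 12: 4392 + 263 = 4655 → 4655 − 4453 = 202
Selection 13: 202 + 263 = 465
Selection 14: 465 + 263 = 728

1762, 2025, 2288, 2551, 2814, 3077, 3340, 3603, 3866, 4129, 4392, 202, 465, 728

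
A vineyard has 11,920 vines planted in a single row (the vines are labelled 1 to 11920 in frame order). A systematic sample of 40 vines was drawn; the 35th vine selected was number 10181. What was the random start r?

49

k = 11920/40 = 298
r = 10181 − (35−1)×298 = 10181 − 10132 = 49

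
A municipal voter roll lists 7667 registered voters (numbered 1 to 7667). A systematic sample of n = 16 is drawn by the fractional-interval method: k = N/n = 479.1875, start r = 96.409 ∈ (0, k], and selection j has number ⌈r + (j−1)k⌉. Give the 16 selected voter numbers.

97, 576, 1055, 1534, 2014, 2493, 2972, 3451, 3930, 4410, 4889, 5368, 5847, 6326, 6806, 7285

j=1: r + 0k = 96.409 → ⌈·⌉ = 97
j=2: r + 1k = 575.5965 → ⌈·⌉ = 576
j=3: r + 2k = 1054.784 → ⌈·⌉ = 1055
j=4: r + 3k = 1533.9715 → ⌈·⌉ = 1534
j=5: r + 4k = 2013.159 → ⌈·⌉ = 2014
j=6: r + 5k = 2492.3465 → ⌈·⌉ = 2493
j=7: r + 6k = 2971.534 → ⌈·⌉ = 2972
j=8: r + 7k = 3450.7215 → ⌈·⌉ = 3451
j=9: r + 8k = 3929.909 → ⌈·⌉ = 3930
j=10: r + 9k = 4409.0965 → ⌈·⌉ = 4410
j=11: r + 10k = 4888.284 → ⌈·⌉ = 4889
j=12: r + 11k = 5367.4715 → ⌈·⌉ = 5368
j=13: r + 12k = 5846.659 → ⌈·⌉ = 5847
j=14: r + 13k = 6325.8465 → ⌈·⌉ = 6326
j=15: r + 14k = 6805.034 → ⌈·⌉ = 6806
j=16: r + 15k = 7284.2215 → ⌈·⌉ = 7285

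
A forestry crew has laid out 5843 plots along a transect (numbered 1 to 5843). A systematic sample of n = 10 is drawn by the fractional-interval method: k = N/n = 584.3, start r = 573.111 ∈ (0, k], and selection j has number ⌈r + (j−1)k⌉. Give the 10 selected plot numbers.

574, 1158, 1742, 2327, 2911, 3495, 4079, 4664, 5248, 5832

j=1: r + 0k = 573.111 → ⌈·⌉ = 574
j=2: r + 1k = 1157.411 → ⌈·⌉ = 1158
j=3: r + 2k = 1741.711 → ⌈·⌉ = 1742
j=4: r + 3k = 2326.011 → ⌈·⌉ = 2327
j=5: r + 4k = 2910.311 → ⌈·⌉ = 2911
j=6: r + 5k = 3494.611 → ⌈·⌉ = 3495
j=7: r + 6k = 4078.911 → ⌈·⌉ = 4079
j=8: r + 7k = 4663.211 → ⌈·⌉ = 4664
j=9: r + 8k = 5247.511 → ⌈·⌉ = 5248
j=10: r + 9k = 5831.811 → ⌈·⌉ = 5832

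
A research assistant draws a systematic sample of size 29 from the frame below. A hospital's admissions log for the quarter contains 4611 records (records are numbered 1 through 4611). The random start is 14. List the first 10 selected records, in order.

k = N/n = 4611/29 = 159
record 1: 14
record 2: 14 + 159 = 173
record 3: 173 + 159 = 332
record 4: 332 + 159 = 491
record 5: 491 + 159 = 650
record 6: 650 + 159 = 809
record 7: 809 + 159 = 968
record 8: 968 + 159 = 1127
record 9: 1127 + 159 = 1286
record 10: 1286 + 159 = 1445

14, 173, 332, 491, 650, 809, 968, 1127, 1286, 1445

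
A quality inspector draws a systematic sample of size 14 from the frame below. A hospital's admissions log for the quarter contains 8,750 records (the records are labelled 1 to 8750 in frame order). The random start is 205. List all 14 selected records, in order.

205, 830, 1455, 2080, 2705, 3330, 3955, 4580, 5205, 5830, 6455, 7080, 7705, 8330

k = N/n = 8750/14 = 625
record 1: 205
record 2: 205 + 625 = 830
record 3: 830 + 625 = 1455
record 4: 1455 + 625 = 2080
record 5: 2080 + 625 = 2705
record 6: 2705 + 625 = 3330
record 7: 3330 + 625 = 3955
record 8: 3955 + 625 = 4580
record 9: 4580 + 625 = 5205
record 10: 5205 + 625 = 5830
record 11: 5830 + 625 = 6455
record 12: 6455 + 625 = 7080
record 13: 7080 + 625 = 7705
record 14: 7705 + 625 = 8330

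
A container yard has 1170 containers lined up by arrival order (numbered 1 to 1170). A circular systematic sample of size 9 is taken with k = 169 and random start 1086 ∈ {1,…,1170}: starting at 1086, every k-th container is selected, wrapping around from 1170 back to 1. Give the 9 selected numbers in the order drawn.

Selection 1: 1086
Selection 2: 1086 + 169 = 1255 → 1255 − 1170 = 85
Selection 3: 85 + 169 = 254
Selection 4: 254 + 169 = 423
Selection 5: 423 + 169 = 592
Selection 6: 592 + 169 = 761
Selection 7: 761 + 169 = 930
Selection 8: 930 + 169 = 1099
Selection 9: 1099 + 169 = 1268 → 1268 − 1170 = 98

1086, 85, 254, 423, 592, 761, 930, 1099, 98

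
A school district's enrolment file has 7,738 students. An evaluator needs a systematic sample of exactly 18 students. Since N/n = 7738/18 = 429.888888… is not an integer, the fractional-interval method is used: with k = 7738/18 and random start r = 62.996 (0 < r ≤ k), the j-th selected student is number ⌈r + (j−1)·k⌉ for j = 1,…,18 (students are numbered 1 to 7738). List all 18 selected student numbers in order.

63, 493, 923, 1353, 1783, 2213, 2643, 3073, 3503, 3932, 4362, 4792, 5222, 5652, 6082, 6512, 6942, 7372

j=1: r + 0k = 62.996 → ⌈·⌉ = 63
j=2: r + 1k = 492.884888… → ⌈·⌉ = 493
j=3: r + 2k = 922.773777… → ⌈·⌉ = 923
j=4: r + 3k = 1352.662666… → ⌈·⌉ = 1353
j=5: r + 4k = 1782.551555… → ⌈·⌉ = 1783
j=6: r + 5k = 2212.440444… → ⌈·⌉ = 2213
j=7: r + 6k = 2642.329333… → ⌈·⌉ = 2643
j=8: r + 7k = 3072.218222… → ⌈·⌉ = 3073
j=9: r + 8k = 3502.107111… → ⌈·⌉ = 3503
j=10: r + 9k = 3931.996 → ⌈·⌉ = 3932
j=11: r + 10k = 4361.884888… → ⌈·⌉ = 4362
j=12: r + 11k = 4791.773777… → ⌈·⌉ = 4792
j=13: r + 12k = 5221.662666… → ⌈·⌉ = 5222
j=14: r + 13k = 5651.551555… → ⌈·⌉ = 5652
j=15: r + 14k = 6081.440444… → ⌈·⌉ = 6082
j=16: r + 15k = 6511.329333… → ⌈·⌉ = 6512
j=17: r + 16k = 6941.218222… → ⌈·⌉ = 6942
j=18: r + 17k = 7371.107111… → ⌈·⌉ = 7372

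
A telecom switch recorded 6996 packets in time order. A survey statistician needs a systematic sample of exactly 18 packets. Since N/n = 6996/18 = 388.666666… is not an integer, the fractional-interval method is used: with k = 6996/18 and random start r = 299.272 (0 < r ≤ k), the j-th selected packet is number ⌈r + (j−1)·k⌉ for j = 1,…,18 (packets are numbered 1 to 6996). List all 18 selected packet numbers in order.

j=1: r + 0k = 299.272 → ⌈·⌉ = 300
j=2: r + 1k = 687.938666… → ⌈·⌉ = 688
j=3: r + 2k = 1076.605333… → ⌈·⌉ = 1077
j=4: r + 3k = 1465.272 → ⌈·⌉ = 1466
j=5: r + 4k = 1853.938666… → ⌈·⌉ = 1854
j=6: r + 5k = 2242.605333… → ⌈·⌉ = 2243
j=7: r + 6k = 2631.272 → ⌈·⌉ = 2632
j=8: r + 7k = 3019.938666… → ⌈·⌉ = 3020
j=9: r + 8k = 3408.605333… → ⌈·⌉ = 3409
j=10: r + 9k = 3797.272 → ⌈·⌉ = 3798
j=11: r + 10k = 4185.938666… → ⌈·⌉ = 4186
j=12: r + 11k = 4574.605333… → ⌈·⌉ = 4575
j=13: r + 12k = 4963.272 → ⌈·⌉ = 4964
j=14: r + 13k = 5351.938666… → ⌈·⌉ = 5352
j=15: r + 14k = 5740.605333… → ⌈·⌉ = 5741
j=16: r + 15k = 6129.272 → ⌈·⌉ = 6130
j=17: r + 16k = 6517.938666… → ⌈·⌉ = 6518
j=18: r + 17k = 6906.605333… → ⌈·⌉ = 6907

300, 688, 1077, 1466, 1854, 2243, 2632, 3020, 3409, 3798, 4186, 4575, 4964, 5352, 5741, 6130, 6518, 6907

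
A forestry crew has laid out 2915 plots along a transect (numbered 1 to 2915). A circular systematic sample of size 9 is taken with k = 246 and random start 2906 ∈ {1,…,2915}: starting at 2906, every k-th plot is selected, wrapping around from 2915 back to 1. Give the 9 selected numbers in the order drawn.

Selection 1: 2906
Selection 2: 2906 + 246 = 3152 → 3152 − 2915 = 237
Selection 3: 237 + 246 = 483
Selection 4: 483 + 246 = 729
Selection 5: 729 + 246 = 975
Selection 6: 975 + 246 = 1221
Selection 7: 1221 + 246 = 1467
Selection 8: 1467 + 246 = 1713
Selection 9: 1713 + 246 = 1959

2906, 237, 483, 729, 975, 1221, 1467, 1713, 1959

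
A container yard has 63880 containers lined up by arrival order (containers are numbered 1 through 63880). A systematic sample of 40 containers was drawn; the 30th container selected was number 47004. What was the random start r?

691

k = 63880/40 = 1597
r = 47004 − (30−1)×1597 = 47004 − 46313 = 691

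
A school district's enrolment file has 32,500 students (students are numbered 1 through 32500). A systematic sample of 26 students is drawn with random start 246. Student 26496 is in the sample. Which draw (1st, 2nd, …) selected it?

22

k = 32500/26 = 1250
position = (26496 − 246)/1250 + 1 = 26250/1250 + 1 = 21 + 1 = 22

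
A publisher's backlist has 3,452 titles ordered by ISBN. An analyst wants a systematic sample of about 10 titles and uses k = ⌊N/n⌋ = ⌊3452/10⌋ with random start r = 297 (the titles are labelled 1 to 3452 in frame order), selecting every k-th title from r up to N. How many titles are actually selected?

10

k = ⌊3452/10⌋ = 345
Achieved size = ⌊(3452 − 297)/345⌋ + 1 = ⌊3155/345⌋ + 1 = 9 + 1 = 10
(last selection: 297 + 9×345 = 3402 ≤ 3452; next would be 3747 > 3452)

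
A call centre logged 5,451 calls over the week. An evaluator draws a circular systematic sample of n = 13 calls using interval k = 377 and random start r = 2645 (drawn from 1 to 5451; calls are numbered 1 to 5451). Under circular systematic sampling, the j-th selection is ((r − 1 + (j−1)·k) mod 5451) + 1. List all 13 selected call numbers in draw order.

Selection 1: 2645
Selection 2: 2645 + 377 = 3022
Selection 3: 3022 + 377 = 3399
Selection 4: 3399 + 377 = 3776
Selection 5: 3776 + 377 = 4153
Selection 6: 4153 + 377 = 4530
Selection 7: 4530 + 377 = 4907
Selection 8: 4907 + 377 = 5284
Selection 9: 5284 + 377 = 5661 → 5661 − 5451 = 210
Selection 10: 210 + 377 = 587
Selection 11: 587 + 377 = 964
Selection 12: 964 + 377 = 1341
Selection 13: 1341 + 377 = 1718

2645, 3022, 3399, 3776, 4153, 4530, 4907, 5284, 210, 587, 964, 1341, 1718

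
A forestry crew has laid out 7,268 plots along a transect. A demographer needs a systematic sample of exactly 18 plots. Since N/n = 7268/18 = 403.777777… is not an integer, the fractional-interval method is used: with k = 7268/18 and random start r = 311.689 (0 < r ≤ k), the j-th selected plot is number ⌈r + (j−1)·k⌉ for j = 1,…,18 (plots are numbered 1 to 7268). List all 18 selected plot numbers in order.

j=1: r + 0k = 311.689 → ⌈·⌉ = 312
j=2: r + 1k = 715.466777… → ⌈·⌉ = 716
j=3: r + 2k = 1119.244555… → ⌈·⌉ = 1120
j=4: r + 3k = 1523.022333… → ⌈·⌉ = 1524
j=5: r + 4k = 1926.800111… → ⌈·⌉ = 1927
j=6: r + 5k = 2330.577888… → ⌈·⌉ = 2331
j=7: r + 6k = 2734.355666… → ⌈·⌉ = 2735
j=8: r + 7k = 3138.133444… → ⌈·⌉ = 3139
j=9: r + 8k = 3541.911222… → ⌈·⌉ = 3542
j=10: r + 9k = 3945.689 → ⌈·⌉ = 3946
j=11: r + 10k = 4349.466777… → ⌈·⌉ = 4350
j=12: r + 11k = 4753.244555… → ⌈·⌉ = 4754
j=13: r + 12k = 5157.022333… → ⌈·⌉ = 5158
j=14: r + 13k = 5560.800111… → ⌈·⌉ = 5561
j=15: r + 14k = 5964.577888… → ⌈·⌉ = 5965
j=16: r + 15k = 6368.355666… → ⌈·⌉ = 6369
j=17: r + 16k = 6772.133444… → ⌈·⌉ = 6773
j=18: r + 17k = 7175.911222… → ⌈·⌉ = 7176

312, 716, 1120, 1524, 1927, 2331, 2735, 3139, 3542, 3946, 4350, 4754, 5158, 5561, 5965, 6369, 6773, 7176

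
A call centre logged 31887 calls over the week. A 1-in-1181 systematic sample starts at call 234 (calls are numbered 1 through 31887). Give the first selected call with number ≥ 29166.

29759

k = 1181
Steps past start: ⌈(29166 − 234)/1181⌉ = ⌈28932/1181⌉ = 25
Selected call: 234 + 25×1181 = 29759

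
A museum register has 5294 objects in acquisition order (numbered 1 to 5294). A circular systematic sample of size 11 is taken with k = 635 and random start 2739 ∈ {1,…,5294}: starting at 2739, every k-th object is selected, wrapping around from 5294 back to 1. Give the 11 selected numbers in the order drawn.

Selection 1: 2739
Selection 2: 2739 + 635 = 3374
Selection 3: 3374 + 635 = 4009
Selection 4: 4009 + 635 = 4644
Selection 5: 4644 + 635 = 5279
Selection 6: 5279 + 635 = 5914 → 5914 − 5294 = 620
Selection 7: 620 + 635 = 1255
Selection 8: 1255 + 635 = 1890
Selection 9: 1890 + 635 = 2525
Selection 10: 2525 + 635 = 3160
Selection 11: 3160 + 635 = 3795

2739, 3374, 4009, 4644, 5279, 620, 1255, 1890, 2525, 3160, 3795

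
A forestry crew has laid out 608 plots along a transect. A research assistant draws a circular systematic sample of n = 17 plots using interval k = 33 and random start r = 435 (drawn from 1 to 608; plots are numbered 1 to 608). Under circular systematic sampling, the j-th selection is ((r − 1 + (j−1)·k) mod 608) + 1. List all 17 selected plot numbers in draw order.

435, 468, 501, 534, 567, 600, 25, 58, 91, 124, 157, 190, 223, 256, 289, 322, 355

Selection 1: 435
Selection 2: 435 + 33 = 468
Selection 3: 468 + 33 = 501
Selection 4: 501 + 33 = 534
Selection 5: 534 + 33 = 567
Selection 6: 567 + 33 = 600
Selection 7: 600 + 33 = 633 → 633 − 608 = 25
Selection 8: 25 + 33 = 58
Selection 9: 58 + 33 = 91
Selection 10: 91 + 33 = 124
Selection 11: 124 + 33 = 157
Selection 12: 157 + 33 = 190
Selection 13: 190 + 33 = 223
Selection 14: 223 + 33 = 256
Selection 15: 256 + 33 = 289
Selection 16: 289 + 33 = 322
Selection 17: 322 + 33 = 355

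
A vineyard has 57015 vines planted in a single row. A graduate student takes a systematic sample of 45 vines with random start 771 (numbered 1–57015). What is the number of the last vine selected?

k = 57015/45 = 1267
45th selection = r + (45−1)·k = 771 + 44×1267 = 771 + 55748 = 56519

56519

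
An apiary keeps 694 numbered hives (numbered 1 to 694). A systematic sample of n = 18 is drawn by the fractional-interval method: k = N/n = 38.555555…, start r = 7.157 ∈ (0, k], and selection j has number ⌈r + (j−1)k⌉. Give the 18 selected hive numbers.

8, 46, 85, 123, 162, 200, 239, 278, 316, 355, 393, 432, 470, 509, 547, 586, 625, 663

j=1: r + 0k = 7.157 → ⌈·⌉ = 8
j=2: r + 1k = 45.712555… → ⌈·⌉ = 46
j=3: r + 2k = 84.268111… → ⌈·⌉ = 85
j=4: r + 3k = 122.823666… → ⌈·⌉ = 123
j=5: r + 4k = 161.379222… → ⌈·⌉ = 162
j=6: r + 5k = 199.934777… → ⌈·⌉ = 200
j=7: r + 6k = 238.490333… → ⌈·⌉ = 239
j=8: r + 7k = 277.045888… → ⌈·⌉ = 278
j=9: r + 8k = 315.601444… → ⌈·⌉ = 316
j=10: r + 9k = 354.157 → ⌈·⌉ = 355
j=11: r + 10k = 392.712555… → ⌈·⌉ = 393
j=12: r + 11k = 431.268111… → ⌈·⌉ = 432
j=13: r + 12k = 469.823666… → ⌈·⌉ = 470
j=14: r + 13k = 508.379222… → ⌈·⌉ = 509
j=15: r + 14k = 546.934777… → ⌈·⌉ = 547
j=16: r + 15k = 585.490333… → ⌈·⌉ = 586
j=17: r + 16k = 624.045888… → ⌈·⌉ = 625
j=18: r + 17k = 662.601444… → ⌈·⌉ = 663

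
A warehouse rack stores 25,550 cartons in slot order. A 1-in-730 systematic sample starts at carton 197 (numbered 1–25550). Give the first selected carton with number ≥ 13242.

13337

k = 730
Steps past start: ⌈(13242 − 197)/730⌉ = ⌈13045/730⌉ = 18
Selected carton: 197 + 18×730 = 13337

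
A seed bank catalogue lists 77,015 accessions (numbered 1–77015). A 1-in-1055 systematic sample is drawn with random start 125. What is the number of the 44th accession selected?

k = 1055
44th selection = r + (44−1)·k = 125 + 43×1055 = 125 + 45365 = 45490

45490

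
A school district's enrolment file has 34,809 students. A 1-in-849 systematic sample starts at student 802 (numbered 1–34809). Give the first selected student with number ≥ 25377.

25423

k = 849
Steps past start: ⌈(25377 − 802)/849⌉ = ⌈24575/849⌉ = 29
Selected student: 802 + 29×849 = 25423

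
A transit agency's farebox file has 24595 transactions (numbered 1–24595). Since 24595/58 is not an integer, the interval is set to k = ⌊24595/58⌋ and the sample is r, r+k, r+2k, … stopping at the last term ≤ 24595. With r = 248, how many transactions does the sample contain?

k = ⌊24595/58⌋ = 424
Achieved size = ⌊(24595 − 248)/424⌋ + 1 = ⌊24347/424⌋ + 1 = 57 + 1 = 58
(last selection: 248 + 57×424 = 24416 ≤ 24595; next would be 24840 > 24595)

58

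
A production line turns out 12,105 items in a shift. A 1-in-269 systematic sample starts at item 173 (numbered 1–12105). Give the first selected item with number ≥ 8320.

8512

k = 269
Steps past start: ⌈(8320 − 173)/269⌉ = ⌈8147/269⌉ = 31
Selected item: 173 + 31×269 = 8512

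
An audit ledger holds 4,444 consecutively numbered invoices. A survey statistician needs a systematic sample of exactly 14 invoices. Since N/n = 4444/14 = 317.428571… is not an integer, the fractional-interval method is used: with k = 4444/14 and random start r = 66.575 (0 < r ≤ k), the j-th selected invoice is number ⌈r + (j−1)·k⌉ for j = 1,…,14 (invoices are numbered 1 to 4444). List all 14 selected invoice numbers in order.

j=1: r + 0k = 66.575 → ⌈·⌉ = 67
j=2: r + 1k = 384.003571… → ⌈·⌉ = 385
j=3: r + 2k = 701.432142… → ⌈·⌉ = 702
j=4: r + 3k = 1018.860714… → ⌈·⌉ = 1019
j=5: r + 4k = 1336.289285… → ⌈·⌉ = 1337
j=6: r + 5k = 1653.717857… → ⌈·⌉ = 1654
j=7: r + 6k = 1971.146428… → ⌈·⌉ = 1972
j=8: r + 7k = 2288.575 → ⌈·⌉ = 2289
j=9: r + 8k = 2606.003571… → ⌈·⌉ = 2607
j=10: r + 9k = 2923.432142… → ⌈·⌉ = 2924
j=11: r + 10k = 3240.860714… → ⌈·⌉ = 3241
j=12: r + 11k = 3558.289285… → ⌈·⌉ = 3559
j=13: r + 12k = 3875.717857… → ⌈·⌉ = 3876
j=14: r + 13k = 4193.146428… → ⌈·⌉ = 4194

67, 385, 702, 1019, 1337, 1654, 1972, 2289, 2607, 2924, 3241, 3559, 3876, 4194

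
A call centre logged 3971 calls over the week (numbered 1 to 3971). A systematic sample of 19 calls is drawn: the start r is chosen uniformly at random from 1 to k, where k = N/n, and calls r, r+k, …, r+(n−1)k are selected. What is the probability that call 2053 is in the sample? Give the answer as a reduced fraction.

1/209

k = 3971/19 = 209.
Call 2053 is selected iff r ≡ 2053 (mod 209); exactly one such r in {1,…,209}.
Inclusion probability = 1/209.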